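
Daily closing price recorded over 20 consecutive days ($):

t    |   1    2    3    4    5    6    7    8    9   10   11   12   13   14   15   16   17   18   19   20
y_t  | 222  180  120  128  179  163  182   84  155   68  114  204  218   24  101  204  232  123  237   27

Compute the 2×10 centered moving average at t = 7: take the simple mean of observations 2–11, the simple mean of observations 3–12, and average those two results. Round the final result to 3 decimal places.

138.500

Sum over 2–11: 180 + 120 + 128 + 179 + 163 + 182 + 84 + 155 + 68 + 114 = 1373
Sum over 3–12: 120 + 128 + 179 + 163 + 182 + 84 + 155 + 68 + 114 + 204 = 1397
CMA at t=7 = (1373 + 1397) / (2·10) = 2770 / 20 = 138.500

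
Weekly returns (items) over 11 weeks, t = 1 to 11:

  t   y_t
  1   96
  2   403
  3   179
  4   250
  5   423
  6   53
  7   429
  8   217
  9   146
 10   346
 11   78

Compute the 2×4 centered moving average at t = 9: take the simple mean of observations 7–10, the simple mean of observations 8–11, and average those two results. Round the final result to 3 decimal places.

Sum over 7–10: 429 + 217 + 146 + 346 = 1138
Sum over 8–11: 217 + 146 + 346 + 78 = 787
CMA at t=9 = (1138 + 787) / (2·4) = 1925 / 8 = 240.625

240.625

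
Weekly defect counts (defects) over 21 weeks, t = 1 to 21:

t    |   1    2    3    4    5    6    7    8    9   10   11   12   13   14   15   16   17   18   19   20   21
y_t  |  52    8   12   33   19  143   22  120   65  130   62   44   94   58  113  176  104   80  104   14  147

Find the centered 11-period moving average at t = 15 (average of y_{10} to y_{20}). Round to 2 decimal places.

89.00

Sum of periods 10–20: 130 + 62 + 44 + 94 + 58 + 113 + 176 + 104 + 80 + 104 + 14 = 979
Divide by 11: 979 / 11 = 89.00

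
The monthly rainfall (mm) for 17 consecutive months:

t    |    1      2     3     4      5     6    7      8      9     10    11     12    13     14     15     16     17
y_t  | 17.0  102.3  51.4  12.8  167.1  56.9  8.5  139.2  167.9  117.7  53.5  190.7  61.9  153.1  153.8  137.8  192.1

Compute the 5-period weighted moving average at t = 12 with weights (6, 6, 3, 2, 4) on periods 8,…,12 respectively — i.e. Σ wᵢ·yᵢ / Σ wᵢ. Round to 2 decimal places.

Weighted sum: 6·139.2 + 6·167.9 + 3·117.7 + 2·53.5 + 4·190.7 = 835.2 + 1007.4 + 353.1 + 107.0 + 762.8 = 3065.5
Weight total: 6 + 6 + 3 + 2 + 4 = 21
WMA = 3065.5 / 21 = 145.98

145.98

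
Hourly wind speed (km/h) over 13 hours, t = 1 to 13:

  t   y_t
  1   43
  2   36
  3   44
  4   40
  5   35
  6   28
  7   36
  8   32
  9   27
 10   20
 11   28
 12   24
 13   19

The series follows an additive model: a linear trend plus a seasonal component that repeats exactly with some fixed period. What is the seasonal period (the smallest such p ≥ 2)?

First differences y_{t+1} − y_t: -7, 8, -4, -5, -7, 8, -4, -5, -7, 8, …
The difference pattern repeats every 4 terms and not for any smaller step, so p = 4.

4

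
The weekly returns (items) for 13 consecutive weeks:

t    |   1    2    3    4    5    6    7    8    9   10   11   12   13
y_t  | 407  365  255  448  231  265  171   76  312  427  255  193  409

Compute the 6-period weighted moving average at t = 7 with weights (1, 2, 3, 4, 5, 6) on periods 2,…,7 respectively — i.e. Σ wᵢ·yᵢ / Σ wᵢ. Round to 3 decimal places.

261.619

Weighted sum: 1·365 + 2·255 + 3·448 + 4·231 + 5·265 + 6·171 = 365 + 510 + 1344 + 924 + 1325 + 1026 = 5494
Weight total: 1 + 2 + 3 + 4 + 5 + 6 = 21
WMA = 5494 / 21 = 261.619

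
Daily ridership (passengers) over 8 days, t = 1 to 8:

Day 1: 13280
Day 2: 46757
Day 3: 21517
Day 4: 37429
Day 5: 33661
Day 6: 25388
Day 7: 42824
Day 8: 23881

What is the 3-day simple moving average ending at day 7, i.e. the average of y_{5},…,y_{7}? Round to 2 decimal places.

33957.67

Sum of periods 5–7: 33661 + 25388 + 42824 = 101873
Divide by 3: 101873 / 3 = 33957.67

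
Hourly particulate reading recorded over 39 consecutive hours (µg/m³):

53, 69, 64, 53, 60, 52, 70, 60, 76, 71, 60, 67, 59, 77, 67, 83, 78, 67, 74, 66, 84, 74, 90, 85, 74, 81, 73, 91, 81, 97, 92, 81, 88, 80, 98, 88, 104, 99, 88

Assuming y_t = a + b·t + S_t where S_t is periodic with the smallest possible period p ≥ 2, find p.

7

First differences y_{t+1} − y_t: 16, -5, -11, 7, -8, 18, -10, 16, -5, -11, 7, -8, 18, -10, 16, -5, …
The difference pattern repeats every 7 terms and not for any smaller step, so p = 7.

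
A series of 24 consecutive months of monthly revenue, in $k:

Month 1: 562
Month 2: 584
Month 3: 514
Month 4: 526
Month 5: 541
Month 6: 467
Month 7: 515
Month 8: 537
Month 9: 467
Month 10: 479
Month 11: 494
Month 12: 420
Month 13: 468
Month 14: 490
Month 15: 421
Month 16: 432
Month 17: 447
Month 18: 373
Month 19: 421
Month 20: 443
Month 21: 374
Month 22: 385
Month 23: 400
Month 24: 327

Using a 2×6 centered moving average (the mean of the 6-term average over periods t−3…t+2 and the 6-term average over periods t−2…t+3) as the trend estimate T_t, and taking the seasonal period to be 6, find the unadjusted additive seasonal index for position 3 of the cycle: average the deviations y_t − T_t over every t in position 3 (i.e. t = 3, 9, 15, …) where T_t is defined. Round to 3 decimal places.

Season position 3 occurs at t = 9, 15, 21 (where T_t is defined).
t=9: T_9 = 489.25000; y_9 − T_9 = 467 − 489.25000 = -22.25000
t=15: T_15 = 442.41667; y_15 − T_15 = 421 − 442.41667 = -21.41667
t=21: T_21 = 395.50000; y_21 − T_21 = 374 − 395.50000 = -21.50000
Mean deviation: (-22.25000 + -21.41667 + -21.50000) / 3 = -21.722

-21.722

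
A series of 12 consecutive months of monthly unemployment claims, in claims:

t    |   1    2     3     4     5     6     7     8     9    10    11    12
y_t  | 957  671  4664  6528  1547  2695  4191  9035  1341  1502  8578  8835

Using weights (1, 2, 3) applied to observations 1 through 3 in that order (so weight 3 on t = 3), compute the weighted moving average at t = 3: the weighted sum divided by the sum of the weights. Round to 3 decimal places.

Weighted sum: 1·957 + 2·671 + 3·4664 = 957 + 1342 + 13992 = 16291
Weight total: 1 + 2 + 3 = 6
WMA = 16291 / 6 = 2715.167

2715.167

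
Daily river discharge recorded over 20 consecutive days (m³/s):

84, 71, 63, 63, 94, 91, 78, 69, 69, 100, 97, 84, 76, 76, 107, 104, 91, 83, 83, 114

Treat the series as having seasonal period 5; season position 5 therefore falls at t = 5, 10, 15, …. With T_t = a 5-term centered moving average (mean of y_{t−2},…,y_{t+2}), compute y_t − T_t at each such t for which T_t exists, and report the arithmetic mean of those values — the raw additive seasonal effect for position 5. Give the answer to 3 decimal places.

Season position 5 occurs at t = 5, 10, 15 (where T_t is defined).
t=5: T_5 = 77.80000; y_5 − T_5 = 94 − 77.80000 = 16.20000
t=10: T_10 = 83.80000; y_10 − T_10 = 100 − 83.80000 = 16.20000
t=15: T_15 = 90.80000; y_15 − T_15 = 107 − 90.80000 = 16.20000
Mean deviation: (16.20000 + 16.20000 + 16.20000) / 3 = 16.200

16.200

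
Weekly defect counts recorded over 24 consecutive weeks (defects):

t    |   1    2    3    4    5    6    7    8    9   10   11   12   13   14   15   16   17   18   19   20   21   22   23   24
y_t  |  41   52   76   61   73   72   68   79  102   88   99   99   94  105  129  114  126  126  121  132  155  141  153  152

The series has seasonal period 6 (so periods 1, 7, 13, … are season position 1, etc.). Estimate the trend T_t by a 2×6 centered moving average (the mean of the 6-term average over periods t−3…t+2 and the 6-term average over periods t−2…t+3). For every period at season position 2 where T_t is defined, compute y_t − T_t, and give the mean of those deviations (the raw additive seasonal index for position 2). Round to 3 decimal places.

-3.722

Season position 2 occurs at t = 8, 14, 20 (where T_t is defined).
t=8: T_8 = 82.50000; y_8 − T_8 = 79 − 82.50000 = -3.50000
t=14: T_14 = 108.91667; y_14 − T_14 = 105 − 108.91667 = -3.91667
t=20: T_20 = 135.75000; y_20 − T_20 = 132 − 135.75000 = -3.75000
Mean deviation: (-3.50000 + -3.91667 + -3.75000) / 3 = -3.722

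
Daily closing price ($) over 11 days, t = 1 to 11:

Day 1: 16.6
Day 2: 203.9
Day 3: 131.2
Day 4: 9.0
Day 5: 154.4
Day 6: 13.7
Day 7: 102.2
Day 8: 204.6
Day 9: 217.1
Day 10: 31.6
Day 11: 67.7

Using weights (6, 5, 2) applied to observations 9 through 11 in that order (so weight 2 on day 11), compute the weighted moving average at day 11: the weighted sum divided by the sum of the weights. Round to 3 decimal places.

122.769

Weighted sum: 6·217.1 + 5·31.6 + 2·67.7 = 1302.6 + 158.0 + 135.4 = 1596.0
Weight total: 6 + 5 + 2 = 13
WMA = 1596.0 / 13 = 122.769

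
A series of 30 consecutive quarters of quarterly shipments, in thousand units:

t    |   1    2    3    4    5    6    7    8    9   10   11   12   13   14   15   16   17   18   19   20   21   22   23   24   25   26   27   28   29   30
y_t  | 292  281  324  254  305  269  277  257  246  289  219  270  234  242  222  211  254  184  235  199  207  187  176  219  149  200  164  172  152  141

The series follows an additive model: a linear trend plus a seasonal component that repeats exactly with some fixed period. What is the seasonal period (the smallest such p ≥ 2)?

7

First differences y_{t+1} − y_t: -11, 43, -70, 51, -36, 8, -20, -11, 43, -70, 51, -36, 8, -20, -11, 43, …
The difference pattern repeats every 7 terms and not for any smaller step, so p = 7.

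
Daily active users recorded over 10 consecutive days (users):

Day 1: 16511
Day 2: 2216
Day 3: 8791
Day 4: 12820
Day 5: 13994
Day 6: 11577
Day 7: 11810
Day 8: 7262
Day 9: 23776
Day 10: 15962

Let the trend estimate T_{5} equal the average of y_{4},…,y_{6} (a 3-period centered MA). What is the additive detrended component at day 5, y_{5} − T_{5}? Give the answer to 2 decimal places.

Trend T_5 = (12820 + 13994 + 11577) / 3 = 38391/3 = 12797.0000
Detrended value: 13994 − 12797.0000 = 1197.00

1197.00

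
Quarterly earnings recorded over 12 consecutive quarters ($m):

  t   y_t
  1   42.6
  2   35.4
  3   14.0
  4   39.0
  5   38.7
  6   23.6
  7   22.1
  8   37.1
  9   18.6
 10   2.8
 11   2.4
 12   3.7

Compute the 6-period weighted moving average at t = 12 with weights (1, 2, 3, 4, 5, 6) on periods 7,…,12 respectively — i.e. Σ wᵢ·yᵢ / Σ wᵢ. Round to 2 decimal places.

9.40

Weighted sum: 1·22.1 + 2·37.1 + 3·18.6 + 4·2.8 + 5·2.4 + 6·3.7 = 22.1 + 74.2 + 55.8 + 11.2 + 12.0 + 22.2 = 197.5
Weight total: 1 + 2 + 3 + 4 + 5 + 6 = 21
WMA = 197.5 / 21 = 9.40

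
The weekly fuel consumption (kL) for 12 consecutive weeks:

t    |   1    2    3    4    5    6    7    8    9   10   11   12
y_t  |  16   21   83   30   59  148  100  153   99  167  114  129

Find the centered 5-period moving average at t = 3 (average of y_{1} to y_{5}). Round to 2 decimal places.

Sum of periods 1–5: 16 + 21 + 83 + 30 + 59 = 209
Divide by 5: 209 / 5 = 41.80

41.80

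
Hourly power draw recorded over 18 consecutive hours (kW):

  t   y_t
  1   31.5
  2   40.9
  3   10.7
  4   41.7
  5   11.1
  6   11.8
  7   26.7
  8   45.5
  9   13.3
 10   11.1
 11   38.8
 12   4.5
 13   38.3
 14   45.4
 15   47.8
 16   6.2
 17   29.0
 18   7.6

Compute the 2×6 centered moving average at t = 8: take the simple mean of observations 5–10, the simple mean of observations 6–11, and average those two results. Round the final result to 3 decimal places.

Sum over 5–10: 11.1 + 11.8 + 26.7 + 45.5 + 13.3 + 11.1 = 119.5
Sum over 6–11: 11.8 + 26.7 + 45.5 + 13.3 + 11.1 + 38.8 = 147.2
CMA at t=8 = (119.5 + 147.2) / (2·6) = 266.7 / 12 = 22.225

22.225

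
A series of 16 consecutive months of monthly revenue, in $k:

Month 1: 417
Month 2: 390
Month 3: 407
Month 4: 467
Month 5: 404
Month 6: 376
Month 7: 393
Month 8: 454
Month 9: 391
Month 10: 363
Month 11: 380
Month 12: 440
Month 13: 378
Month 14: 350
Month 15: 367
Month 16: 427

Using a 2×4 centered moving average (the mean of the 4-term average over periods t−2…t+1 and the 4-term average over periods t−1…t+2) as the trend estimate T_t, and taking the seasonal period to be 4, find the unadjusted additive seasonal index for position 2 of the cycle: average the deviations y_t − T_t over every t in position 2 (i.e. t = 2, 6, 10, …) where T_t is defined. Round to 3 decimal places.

-32.250

Season position 2 occurs at t = 6, 10, 14 (where T_t is defined).
t=6: T_6 = 408.37500; y_6 − T_6 = 376 − 408.37500 = -32.37500
t=10: T_10 = 395.25000; y_10 − T_10 = 363 − 395.25000 = -32.25000
t=14: T_14 = 382.12500; y_14 − T_14 = 350 − 382.12500 = -32.12500
Mean deviation: (-32.37500 + -32.25000 + -32.12500) / 3 = -32.250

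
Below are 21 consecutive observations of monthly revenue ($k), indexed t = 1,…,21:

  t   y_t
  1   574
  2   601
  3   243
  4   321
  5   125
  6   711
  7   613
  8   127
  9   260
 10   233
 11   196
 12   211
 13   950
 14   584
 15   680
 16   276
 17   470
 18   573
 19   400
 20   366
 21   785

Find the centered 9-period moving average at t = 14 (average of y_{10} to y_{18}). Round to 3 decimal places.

463.667

Sum of periods 10–18: 233 + 196 + 211 + 950 + 584 + 680 + 276 + 470 + 573 = 4173
Divide by 9: 4173 / 9 = 463.667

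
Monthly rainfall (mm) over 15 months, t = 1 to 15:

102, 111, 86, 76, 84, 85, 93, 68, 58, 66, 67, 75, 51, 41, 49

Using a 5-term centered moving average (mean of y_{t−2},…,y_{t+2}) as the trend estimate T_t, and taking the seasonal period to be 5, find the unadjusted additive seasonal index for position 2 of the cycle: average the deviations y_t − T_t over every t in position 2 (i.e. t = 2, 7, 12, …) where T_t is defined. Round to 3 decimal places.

15.200

Season position 2 occurs at t = 7, 12 (where T_t is defined).
t=7: T_7 = 77.60000; y_7 − T_7 = 93 − 77.60000 = 15.40000
t=12: T_12 = 60.00000; y_12 − T_12 = 75 − 60.00000 = 15.00000
Mean deviation: (15.40000 + 15.00000) / 2 = 15.200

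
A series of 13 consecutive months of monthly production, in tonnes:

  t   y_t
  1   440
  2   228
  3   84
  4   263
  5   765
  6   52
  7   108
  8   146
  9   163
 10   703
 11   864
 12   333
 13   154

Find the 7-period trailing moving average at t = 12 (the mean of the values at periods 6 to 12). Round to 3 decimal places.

338.429

Sum of periods 6–12: 52 + 108 + 146 + 163 + 703 + 864 + 333 = 2369
Divide by 7: 2369 / 7 = 338.429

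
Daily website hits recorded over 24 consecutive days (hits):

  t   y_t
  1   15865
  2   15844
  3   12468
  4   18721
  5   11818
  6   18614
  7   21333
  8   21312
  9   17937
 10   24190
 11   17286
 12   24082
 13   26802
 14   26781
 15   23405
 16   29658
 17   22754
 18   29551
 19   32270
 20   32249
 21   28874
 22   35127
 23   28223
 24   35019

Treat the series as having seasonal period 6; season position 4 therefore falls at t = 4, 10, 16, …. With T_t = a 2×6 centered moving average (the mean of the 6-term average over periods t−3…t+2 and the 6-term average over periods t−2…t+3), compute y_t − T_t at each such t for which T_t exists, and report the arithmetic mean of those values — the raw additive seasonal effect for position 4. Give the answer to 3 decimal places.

2710.583

Season position 4 occurs at t = 4, 10, 16 (where T_t is defined).
t=4: T_4 = 16010.66667; y_4 − T_4 = 18721 − 16010.66667 = 2710.33333
t=10: T_10 = 21479.08333; y_10 − T_10 = 24190 − 21479.08333 = 2710.91667
t=16: T_16 = 26947.50000; y_16 − T_16 = 29658 − 26947.50000 = 2710.50000
Mean deviation: (2710.33333 + 2710.91667 + 2710.50000) / 3 = 2710.583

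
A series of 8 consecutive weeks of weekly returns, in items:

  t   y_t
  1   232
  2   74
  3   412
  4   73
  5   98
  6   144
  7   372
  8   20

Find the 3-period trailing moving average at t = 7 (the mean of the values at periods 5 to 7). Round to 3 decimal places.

204.667

Sum of periods 5–7: 98 + 144 + 372 = 614
Divide by 3: 614 / 3 = 204.667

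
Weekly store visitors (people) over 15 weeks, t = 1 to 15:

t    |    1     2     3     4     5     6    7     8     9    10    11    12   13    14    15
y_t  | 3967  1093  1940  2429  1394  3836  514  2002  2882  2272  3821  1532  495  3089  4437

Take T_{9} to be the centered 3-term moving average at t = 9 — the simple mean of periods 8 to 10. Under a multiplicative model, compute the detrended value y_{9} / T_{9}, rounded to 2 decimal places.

1.21

Trend T_9 = (2002 + 2882 + 2272) / 3 = 7156/3 = 2385.3333
Ratio to trend: 2882 / 2385.3333 = 1.21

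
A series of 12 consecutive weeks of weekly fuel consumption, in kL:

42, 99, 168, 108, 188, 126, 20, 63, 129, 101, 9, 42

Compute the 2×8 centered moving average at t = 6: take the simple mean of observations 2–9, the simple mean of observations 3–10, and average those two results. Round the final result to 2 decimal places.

112.75

Sum over 2–9: 99 + 168 + 108 + 188 + 126 + 20 + 63 + 129 = 901
Sum over 3–10: 168 + 108 + 188 + 126 + 20 + 63 + 129 + 101 = 903
CMA at t=6 = (901 + 903) / (2·8) = 1804 / 16 = 112.75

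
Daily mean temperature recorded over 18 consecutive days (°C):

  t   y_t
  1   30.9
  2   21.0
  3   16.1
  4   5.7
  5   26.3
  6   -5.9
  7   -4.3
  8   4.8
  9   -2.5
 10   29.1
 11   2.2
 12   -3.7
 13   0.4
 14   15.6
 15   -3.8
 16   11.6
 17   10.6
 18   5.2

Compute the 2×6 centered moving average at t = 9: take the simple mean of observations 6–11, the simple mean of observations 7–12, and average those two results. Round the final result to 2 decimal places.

4.08

Sum over 6–11: (-5.9) + (-4.3) + 4.8 + (-2.5) + 29.1 + 2.2 = 23.4
Sum over 7–12: (-4.3) + 4.8 + (-2.5) + 29.1 + 2.2 + (-3.7) = 25.6
CMA at t=9 = (23.4 + 25.6) / (2·6) = 49.0 / 12 = 4.08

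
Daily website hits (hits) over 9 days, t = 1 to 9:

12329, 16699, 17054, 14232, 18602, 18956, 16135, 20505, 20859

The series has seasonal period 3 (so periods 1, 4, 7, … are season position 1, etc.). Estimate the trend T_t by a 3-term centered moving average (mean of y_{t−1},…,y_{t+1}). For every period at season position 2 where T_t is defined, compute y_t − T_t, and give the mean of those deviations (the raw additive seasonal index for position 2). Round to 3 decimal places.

Season position 2 occurs at t = 2, 5, 8 (where T_t is defined).
t=2: T_2 = 15360.66667; y_2 − T_2 = 16699 − 15360.66667 = 1338.33333
t=5: T_5 = 17263.33333; y_5 − T_5 = 18602 − 17263.33333 = 1338.66667
t=8: T_8 = 19166.33333; y_8 − T_8 = 20505 − 19166.33333 = 1338.66667
Mean deviation: (1338.33333 + 1338.66667 + 1338.66667) / 3 = 1338.556

1338.556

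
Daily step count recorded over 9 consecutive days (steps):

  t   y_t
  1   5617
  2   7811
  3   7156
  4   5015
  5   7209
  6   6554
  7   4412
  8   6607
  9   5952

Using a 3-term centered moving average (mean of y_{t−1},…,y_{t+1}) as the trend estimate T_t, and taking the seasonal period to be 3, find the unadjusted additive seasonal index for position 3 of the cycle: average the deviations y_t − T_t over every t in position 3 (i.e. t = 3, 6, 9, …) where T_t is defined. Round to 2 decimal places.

Season position 3 occurs at t = 3, 6 (where T_t is defined).
t=3: T_3 = 6660.6667; y_3 − T_3 = 7156 − 6660.6667 = 495.3333
t=6: T_6 = 6058.3333; y_6 − T_6 = 6554 − 6058.3333 = 495.6667
Mean deviation: (495.3333 + 495.6667) / 2 = 495.50

495.50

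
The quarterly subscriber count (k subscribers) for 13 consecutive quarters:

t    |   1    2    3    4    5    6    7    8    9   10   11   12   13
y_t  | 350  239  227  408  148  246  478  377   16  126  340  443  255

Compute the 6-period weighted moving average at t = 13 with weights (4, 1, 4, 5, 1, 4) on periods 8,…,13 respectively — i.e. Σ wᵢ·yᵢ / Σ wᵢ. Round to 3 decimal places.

Weighted sum: 4·377 + 1·16 + 4·126 + 5·340 + 1·443 + 4·255 = 1508 + 16 + 504 + 1700 + 443 + 1020 = 5191
Weight total: 4 + 1 + 4 + 5 + 1 + 4 = 19
WMA = 5191 / 19 = 273.211

273.211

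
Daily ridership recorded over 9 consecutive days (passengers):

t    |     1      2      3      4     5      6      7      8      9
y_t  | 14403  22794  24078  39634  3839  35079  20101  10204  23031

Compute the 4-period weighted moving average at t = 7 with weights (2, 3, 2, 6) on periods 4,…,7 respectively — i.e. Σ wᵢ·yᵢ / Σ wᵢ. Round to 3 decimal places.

21657.615

Weighted sum: 2·39634 + 3·3839 + 2·35079 + 6·20101 = 79268 + 11517 + 70158 + 120606 = 281549
Weight total: 2 + 3 + 2 + 6 = 13
WMA = 281549 / 13 = 21657.615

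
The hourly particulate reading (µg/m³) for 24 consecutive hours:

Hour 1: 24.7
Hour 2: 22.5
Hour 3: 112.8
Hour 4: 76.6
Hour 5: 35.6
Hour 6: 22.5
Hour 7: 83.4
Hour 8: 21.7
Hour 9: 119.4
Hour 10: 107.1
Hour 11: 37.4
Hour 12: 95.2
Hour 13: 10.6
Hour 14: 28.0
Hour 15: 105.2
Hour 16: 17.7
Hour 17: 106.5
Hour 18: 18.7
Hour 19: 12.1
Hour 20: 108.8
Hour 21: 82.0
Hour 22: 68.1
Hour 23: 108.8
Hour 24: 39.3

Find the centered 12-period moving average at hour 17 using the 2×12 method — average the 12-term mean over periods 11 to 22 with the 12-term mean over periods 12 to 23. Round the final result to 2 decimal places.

60.50

Sum over 11–22: 37.4 + 95.2 + 10.6 + 28.0 + 105.2 + 17.7 + 106.5 + 18.7 + 12.1 + 108.8 + 82.0 + 68.1 = 690.3
Sum over 12–23: 95.2 + 10.6 + 28.0 + 105.2 + 17.7 + 106.5 + 18.7 + 12.1 + 108.8 + 82.0 + 68.1 + 108.8 = 761.7
CMA at t=17 = (690.3 + 761.7) / (2·12) = 1452.0 / 24 = 60.50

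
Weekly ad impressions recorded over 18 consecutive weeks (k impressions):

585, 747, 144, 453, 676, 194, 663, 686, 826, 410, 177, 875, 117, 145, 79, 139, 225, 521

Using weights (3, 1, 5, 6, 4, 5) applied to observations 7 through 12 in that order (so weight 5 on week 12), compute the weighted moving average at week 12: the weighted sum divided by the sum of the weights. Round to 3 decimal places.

Weighted sum: 3·663 + 1·686 + 5·826 + 6·410 + 4·177 + 5·875 = 1989 + 686 + 4130 + 2460 + 708 + 4375 = 14348
Weight total: 3 + 1 + 5 + 6 + 4 + 5 = 24
WMA = 14348 / 24 = 597.833

597.833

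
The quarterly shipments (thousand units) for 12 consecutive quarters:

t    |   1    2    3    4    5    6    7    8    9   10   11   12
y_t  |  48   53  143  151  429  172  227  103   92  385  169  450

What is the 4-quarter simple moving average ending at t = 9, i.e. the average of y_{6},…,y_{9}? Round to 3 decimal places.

Sum of periods 6–9: 172 + 227 + 103 + 92 = 594
Divide by 4: 594 / 4 = 148.500

148.500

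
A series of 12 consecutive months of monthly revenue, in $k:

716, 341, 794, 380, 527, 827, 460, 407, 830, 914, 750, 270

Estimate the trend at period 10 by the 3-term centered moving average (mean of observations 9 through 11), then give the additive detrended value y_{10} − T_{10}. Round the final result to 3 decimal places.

Trend T_10 = (830 + 914 + 750) / 3 = 2494/3 = 831.33333
Detrended value: 914 − 831.33333 = 82.667

82.667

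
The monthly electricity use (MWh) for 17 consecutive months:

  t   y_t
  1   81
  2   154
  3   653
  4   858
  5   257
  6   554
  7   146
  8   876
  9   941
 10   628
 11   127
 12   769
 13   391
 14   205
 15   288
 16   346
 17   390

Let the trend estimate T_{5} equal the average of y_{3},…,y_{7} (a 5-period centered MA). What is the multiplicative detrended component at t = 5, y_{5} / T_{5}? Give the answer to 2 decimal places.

0.52

Trend T_5 = (653 + 858 + 257 + 554 + 146) / 5 = 2468/5 = 493.6000
Ratio to trend: 257 / 493.6000 = 0.52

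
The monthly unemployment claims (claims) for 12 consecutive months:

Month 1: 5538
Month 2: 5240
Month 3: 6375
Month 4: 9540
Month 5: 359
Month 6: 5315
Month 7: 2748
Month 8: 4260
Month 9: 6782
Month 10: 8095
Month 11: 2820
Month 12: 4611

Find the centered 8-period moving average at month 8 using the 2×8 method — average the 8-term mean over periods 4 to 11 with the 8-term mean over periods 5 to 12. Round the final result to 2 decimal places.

Sum over 4–11: 9540 + 359 + 5315 + 2748 + 4260 + 6782 + 8095 + 2820 = 39919
Sum over 5–12: 359 + 5315 + 2748 + 4260 + 6782 + 8095 + 2820 + 4611 = 34990
CMA at t=8 = (39919 + 34990) / (2·8) = 74909 / 16 = 4681.81

4681.81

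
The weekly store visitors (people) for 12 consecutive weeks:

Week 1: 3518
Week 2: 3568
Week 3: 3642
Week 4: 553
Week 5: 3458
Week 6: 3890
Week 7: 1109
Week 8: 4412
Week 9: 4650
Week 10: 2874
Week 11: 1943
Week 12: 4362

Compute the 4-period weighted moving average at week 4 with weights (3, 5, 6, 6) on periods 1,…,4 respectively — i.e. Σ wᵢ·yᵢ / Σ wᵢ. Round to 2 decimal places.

2678.20

Weighted sum: 3·3518 + 5·3568 + 6·3642 + 6·553 = 10554 + 17840 + 21852 + 3318 = 53564
Weight total: 3 + 5 + 6 + 6 = 20
WMA = 53564 / 20 = 2678.20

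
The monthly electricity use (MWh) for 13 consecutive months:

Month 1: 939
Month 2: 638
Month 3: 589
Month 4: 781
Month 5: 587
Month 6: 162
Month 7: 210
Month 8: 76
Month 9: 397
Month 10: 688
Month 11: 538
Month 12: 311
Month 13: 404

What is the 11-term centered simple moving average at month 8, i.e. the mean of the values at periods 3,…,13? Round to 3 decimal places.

431.182

Sum of periods 3–13: 589 + 781 + 587 + 162 + 210 + 76 + 397 + 688 + 538 + 311 + 404 = 4743
Divide by 11: 4743 / 11 = 431.182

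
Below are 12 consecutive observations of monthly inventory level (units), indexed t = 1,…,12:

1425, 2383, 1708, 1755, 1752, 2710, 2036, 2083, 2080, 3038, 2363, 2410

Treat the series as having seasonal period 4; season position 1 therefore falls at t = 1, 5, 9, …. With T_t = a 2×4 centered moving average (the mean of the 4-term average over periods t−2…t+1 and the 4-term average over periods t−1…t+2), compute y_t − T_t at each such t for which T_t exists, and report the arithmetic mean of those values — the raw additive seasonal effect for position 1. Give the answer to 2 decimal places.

-270.19

Season position 1 occurs at t = 5, 9 (where T_t is defined).
t=5: T_5 = 2022.2500; y_5 − T_5 = 1752 − 2022.2500 = -270.2500
t=9: T_9 = 2350.1250; y_9 − T_9 = 2080 − 2350.1250 = -270.1250
Mean deviation: (-270.2500 + -270.1250) / 2 = -270.19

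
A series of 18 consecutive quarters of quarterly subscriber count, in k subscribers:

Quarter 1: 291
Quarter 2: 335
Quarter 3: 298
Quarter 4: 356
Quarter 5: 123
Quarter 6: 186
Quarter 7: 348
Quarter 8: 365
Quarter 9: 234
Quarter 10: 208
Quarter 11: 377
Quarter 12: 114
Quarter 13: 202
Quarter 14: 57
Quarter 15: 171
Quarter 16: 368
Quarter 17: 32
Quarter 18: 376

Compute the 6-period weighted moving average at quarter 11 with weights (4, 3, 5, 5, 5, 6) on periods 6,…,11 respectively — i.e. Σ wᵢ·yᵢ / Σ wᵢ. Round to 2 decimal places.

Weighted sum: 4·186 + 3·348 + 5·365 + 5·234 + 5·208 + 6·377 = 744 + 1044 + 1825 + 1170 + 1040 + 2262 = 8085
Weight total: 4 + 3 + 5 + 5 + 5 + 6 = 28
WMA = 8085 / 28 = 288.75

288.75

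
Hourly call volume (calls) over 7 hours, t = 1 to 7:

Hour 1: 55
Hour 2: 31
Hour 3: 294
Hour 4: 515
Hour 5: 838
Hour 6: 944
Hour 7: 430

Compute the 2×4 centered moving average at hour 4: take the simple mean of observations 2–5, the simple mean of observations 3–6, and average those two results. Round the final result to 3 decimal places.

Sum over 2–5: 31 + 294 + 515 + 838 = 1678
Sum over 3–6: 294 + 515 + 838 + 944 = 2591
CMA at t=4 = (1678 + 2591) / (2·4) = 4269 / 8 = 533.625

533.625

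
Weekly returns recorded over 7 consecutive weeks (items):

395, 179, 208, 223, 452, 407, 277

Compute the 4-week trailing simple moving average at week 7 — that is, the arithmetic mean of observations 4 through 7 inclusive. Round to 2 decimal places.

339.75

Sum of periods 4–7: 223 + 452 + 407 + 277 = 1359
Divide by 4: 1359 / 4 = 339.75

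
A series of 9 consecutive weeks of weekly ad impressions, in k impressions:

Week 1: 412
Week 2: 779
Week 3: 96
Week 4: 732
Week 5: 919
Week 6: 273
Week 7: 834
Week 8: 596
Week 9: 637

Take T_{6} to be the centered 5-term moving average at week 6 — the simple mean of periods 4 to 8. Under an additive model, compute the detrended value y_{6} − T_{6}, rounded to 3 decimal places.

Trend T_6 = (732 + 919 + 273 + 834 + 596) / 5 = 3354/5 = 670.80000
Detrended value: 273 − 670.80000 = -397.800

-397.800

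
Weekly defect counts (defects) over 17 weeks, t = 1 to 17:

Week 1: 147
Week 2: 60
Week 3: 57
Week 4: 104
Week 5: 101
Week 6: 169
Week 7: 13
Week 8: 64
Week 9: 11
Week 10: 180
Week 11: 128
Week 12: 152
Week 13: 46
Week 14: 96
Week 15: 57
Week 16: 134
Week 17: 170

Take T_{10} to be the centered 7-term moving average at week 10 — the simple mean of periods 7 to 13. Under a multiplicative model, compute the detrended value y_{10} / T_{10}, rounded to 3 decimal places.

Trend T_10 = (13 + 64 + 11 + 180 + 128 + 152 + 46) / 7 = 594/7 = 84.85714
Ratio to trend: 180 / 84.85714 = 2.121

2.121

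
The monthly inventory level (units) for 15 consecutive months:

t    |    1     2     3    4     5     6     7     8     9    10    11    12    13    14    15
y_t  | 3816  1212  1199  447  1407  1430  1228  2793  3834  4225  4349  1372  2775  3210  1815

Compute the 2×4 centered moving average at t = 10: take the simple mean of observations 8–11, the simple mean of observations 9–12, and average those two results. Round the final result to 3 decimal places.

Sum over 8–11: 2793 + 3834 + 4225 + 4349 = 15201
Sum over 9–12: 3834 + 4225 + 4349 + 1372 = 13780
CMA at t=10 = (15201 + 13780) / (2·4) = 28981 / 8 = 3622.625

3622.625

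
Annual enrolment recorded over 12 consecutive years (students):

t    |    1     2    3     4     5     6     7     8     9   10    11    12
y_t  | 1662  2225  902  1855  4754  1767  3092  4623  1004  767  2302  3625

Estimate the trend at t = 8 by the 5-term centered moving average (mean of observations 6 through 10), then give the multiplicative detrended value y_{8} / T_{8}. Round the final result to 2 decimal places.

2.05

Trend T_8 = (1767 + 3092 + 4623 + 1004 + 767) / 5 = 11253/5 = 2250.6000
Ratio to trend: 4623 / 2250.6000 = 2.05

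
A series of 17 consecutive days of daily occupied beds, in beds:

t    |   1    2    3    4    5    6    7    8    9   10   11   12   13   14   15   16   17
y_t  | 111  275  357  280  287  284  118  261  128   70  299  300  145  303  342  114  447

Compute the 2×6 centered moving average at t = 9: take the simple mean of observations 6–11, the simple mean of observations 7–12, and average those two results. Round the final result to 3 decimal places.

Sum over 6–11: 284 + 118 + 261 + 128 + 70 + 299 = 1160
Sum over 7–12: 118 + 261 + 128 + 70 + 299 + 300 = 1176
CMA at t=9 = (1160 + 1176) / (2·6) = 2336 / 12 = 194.667

194.667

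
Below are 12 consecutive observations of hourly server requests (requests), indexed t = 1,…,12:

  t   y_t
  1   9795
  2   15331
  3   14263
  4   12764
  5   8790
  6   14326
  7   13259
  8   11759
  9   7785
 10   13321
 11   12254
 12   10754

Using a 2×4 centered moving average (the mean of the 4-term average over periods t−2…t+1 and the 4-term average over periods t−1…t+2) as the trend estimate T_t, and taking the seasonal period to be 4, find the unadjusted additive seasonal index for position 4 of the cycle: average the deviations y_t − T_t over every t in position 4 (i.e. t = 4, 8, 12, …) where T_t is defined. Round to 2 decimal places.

Season position 4 occurs at t = 4, 8 (where T_t is defined).
t=4: T_4 = 12661.3750; y_4 − T_4 = 12764 − 12661.3750 = 102.6250
t=8: T_8 = 11656.6250; y_8 − T_8 = 11759 − 11656.6250 = 102.3750
Mean deviation: (102.6250 + 102.3750) / 2 = 102.50

102.50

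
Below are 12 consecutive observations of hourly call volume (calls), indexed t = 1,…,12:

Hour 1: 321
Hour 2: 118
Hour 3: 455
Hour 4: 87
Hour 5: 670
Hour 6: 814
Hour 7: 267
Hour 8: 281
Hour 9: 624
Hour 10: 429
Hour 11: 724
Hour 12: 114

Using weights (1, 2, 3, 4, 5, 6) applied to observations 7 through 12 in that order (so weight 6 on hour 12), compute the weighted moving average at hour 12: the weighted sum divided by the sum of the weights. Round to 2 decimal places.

415.29

Weighted sum: 1·267 + 2·281 + 3·624 + 4·429 + 5·724 + 6·114 = 267 + 562 + 1872 + 1716 + 3620 + 684 = 8721
Weight total: 1 + 2 + 3 + 4 + 5 + 6 = 21
WMA = 8721 / 21 = 415.29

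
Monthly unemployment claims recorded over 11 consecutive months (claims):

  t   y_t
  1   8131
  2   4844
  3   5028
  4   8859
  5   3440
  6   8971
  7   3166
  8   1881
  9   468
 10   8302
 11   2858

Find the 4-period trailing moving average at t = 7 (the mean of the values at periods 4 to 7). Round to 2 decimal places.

6109.00

Sum of periods 4–7: 8859 + 3440 + 8971 + 3166 = 24436
Divide by 4: 24436 / 4 = 6109.00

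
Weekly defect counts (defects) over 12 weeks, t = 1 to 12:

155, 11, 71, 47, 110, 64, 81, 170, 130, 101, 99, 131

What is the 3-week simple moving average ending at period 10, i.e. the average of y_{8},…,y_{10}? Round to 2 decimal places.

133.67

Sum of periods 8–10: 170 + 130 + 101 = 401
Divide by 3: 401 / 3 = 133.67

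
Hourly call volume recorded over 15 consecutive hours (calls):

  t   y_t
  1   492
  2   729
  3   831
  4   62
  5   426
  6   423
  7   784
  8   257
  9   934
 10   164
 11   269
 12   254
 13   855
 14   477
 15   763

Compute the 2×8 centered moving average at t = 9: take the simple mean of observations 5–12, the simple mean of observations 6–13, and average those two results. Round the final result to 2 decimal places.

Sum over 5–12: 426 + 423 + 784 + 257 + 934 + 164 + 269 + 254 = 3511
Sum over 6–13: 423 + 784 + 257 + 934 + 164 + 269 + 254 + 855 = 3940
CMA at t=9 = (3511 + 3940) / (2·8) = 7451 / 16 = 465.69

465.69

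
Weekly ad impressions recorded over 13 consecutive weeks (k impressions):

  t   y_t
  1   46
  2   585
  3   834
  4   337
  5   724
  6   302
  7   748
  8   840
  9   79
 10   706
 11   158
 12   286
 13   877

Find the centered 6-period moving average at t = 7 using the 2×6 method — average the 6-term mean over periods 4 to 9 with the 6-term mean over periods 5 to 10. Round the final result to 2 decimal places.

535.75

Sum over 4–9: 337 + 724 + 302 + 748 + 840 + 79 = 3030
Sum over 5–10: 724 + 302 + 748 + 840 + 79 + 706 = 3399
CMA at t=7 = (3030 + 3399) / (2·6) = 6429 / 12 = 535.75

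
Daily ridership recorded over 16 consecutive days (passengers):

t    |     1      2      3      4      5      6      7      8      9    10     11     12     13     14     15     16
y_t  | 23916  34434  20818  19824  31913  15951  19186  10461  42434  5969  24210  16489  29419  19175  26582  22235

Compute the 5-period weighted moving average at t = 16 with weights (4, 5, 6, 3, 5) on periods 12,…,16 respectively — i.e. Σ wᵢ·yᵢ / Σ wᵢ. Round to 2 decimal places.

22566.17

Weighted sum: 4·16489 + 5·29419 + 6·19175 + 3·26582 + 5·22235 = 65956 + 147095 + 115050 + 79746 + 111175 = 519022
Weight total: 4 + 5 + 6 + 3 + 5 = 23
WMA = 519022 / 23 = 22566.17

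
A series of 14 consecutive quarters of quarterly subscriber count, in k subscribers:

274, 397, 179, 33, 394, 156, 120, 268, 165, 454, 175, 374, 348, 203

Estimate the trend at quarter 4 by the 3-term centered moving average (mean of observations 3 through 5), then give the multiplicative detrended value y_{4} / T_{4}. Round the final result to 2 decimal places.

Trend T_4 = (179 + 33 + 394) / 3 = 606/3 = 202.0000
Ratio to trend: 33 / 202.0000 = 0.16

0.16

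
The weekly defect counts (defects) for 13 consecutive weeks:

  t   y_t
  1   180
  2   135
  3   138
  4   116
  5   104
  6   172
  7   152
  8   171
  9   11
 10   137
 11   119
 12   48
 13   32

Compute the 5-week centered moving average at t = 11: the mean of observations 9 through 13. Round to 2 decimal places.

69.40

Sum of periods 9–13: 11 + 137 + 119 + 48 + 32 = 347
Divide by 5: 347 / 5 = 69.40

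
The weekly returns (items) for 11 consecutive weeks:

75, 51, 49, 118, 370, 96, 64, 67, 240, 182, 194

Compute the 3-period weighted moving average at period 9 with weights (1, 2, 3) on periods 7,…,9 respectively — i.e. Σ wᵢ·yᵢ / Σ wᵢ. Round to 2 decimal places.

Weighted sum: 1·64 + 2·67 + 3·240 = 64 + 134 + 720 = 918
Weight total: 1 + 2 + 3 = 6
WMA = 918 / 6 = 153.00

153.00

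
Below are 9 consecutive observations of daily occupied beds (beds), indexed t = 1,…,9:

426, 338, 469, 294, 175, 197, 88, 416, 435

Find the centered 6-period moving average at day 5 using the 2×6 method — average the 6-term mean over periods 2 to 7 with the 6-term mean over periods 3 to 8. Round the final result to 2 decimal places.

266.67

Sum over 2–7: 338 + 469 + 294 + 175 + 197 + 88 = 1561
Sum over 3–8: 469 + 294 + 175 + 197 + 88 + 416 = 1639
CMA at t=5 = (1561 + 1639) / (2·6) = 3200 / 12 = 266.67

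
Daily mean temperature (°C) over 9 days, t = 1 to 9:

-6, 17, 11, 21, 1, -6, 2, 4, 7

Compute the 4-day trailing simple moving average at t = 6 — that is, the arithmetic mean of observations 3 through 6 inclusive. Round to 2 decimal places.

Sum of periods 3–6: 11 + 21 + 1 + (-6) = 27
Divide by 4: 27 / 4 = 6.75

6.75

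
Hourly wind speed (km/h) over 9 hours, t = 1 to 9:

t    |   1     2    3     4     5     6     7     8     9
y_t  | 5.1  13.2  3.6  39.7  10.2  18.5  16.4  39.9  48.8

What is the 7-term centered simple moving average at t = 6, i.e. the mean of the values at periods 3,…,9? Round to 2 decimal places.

Sum of periods 3–9: 3.6 + 39.7 + 10.2 + 18.5 + 16.4 + 39.9 + 48.8 = 177.1
Divide by 7: 177.1 / 7 = 25.30

25.30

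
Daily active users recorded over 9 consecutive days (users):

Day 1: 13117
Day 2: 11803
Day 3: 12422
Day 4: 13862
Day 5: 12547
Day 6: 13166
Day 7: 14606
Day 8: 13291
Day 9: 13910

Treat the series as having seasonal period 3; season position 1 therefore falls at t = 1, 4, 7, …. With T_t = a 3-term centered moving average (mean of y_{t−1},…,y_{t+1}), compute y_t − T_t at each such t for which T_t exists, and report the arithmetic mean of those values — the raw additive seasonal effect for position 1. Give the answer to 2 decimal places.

Season position 1 occurs at t = 4, 7 (where T_t is defined).
t=4: T_4 = 12943.6667; y_4 − T_4 = 13862 − 12943.6667 = 918.3333
t=7: T_7 = 13687.6667; y_7 − T_7 = 14606 − 13687.6667 = 918.3333
Mean deviation: (918.3333 + 918.3333) / 2 = 918.33

918.33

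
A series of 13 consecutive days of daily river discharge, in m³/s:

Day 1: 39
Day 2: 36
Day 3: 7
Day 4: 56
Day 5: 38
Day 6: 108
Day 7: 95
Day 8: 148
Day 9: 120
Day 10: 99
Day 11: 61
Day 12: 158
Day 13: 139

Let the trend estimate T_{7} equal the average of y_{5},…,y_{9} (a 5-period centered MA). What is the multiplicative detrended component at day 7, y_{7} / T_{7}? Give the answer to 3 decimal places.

Trend T_7 = (38 + 108 + 95 + 148 + 120) / 5 = 509/5 = 101.80000
Ratio to trend: 95 / 101.80000 = 0.933

0.933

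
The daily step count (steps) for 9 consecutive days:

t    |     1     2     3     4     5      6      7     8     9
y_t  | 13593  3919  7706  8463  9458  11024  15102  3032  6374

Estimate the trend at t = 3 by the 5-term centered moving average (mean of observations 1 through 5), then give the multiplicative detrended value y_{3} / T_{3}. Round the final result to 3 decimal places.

0.893

Trend T_3 = (13593 + 3919 + 7706 + 8463 + 9458) / 5 = 43139/5 = 8627.80000
Ratio to trend: 7706 / 8627.80000 = 0.893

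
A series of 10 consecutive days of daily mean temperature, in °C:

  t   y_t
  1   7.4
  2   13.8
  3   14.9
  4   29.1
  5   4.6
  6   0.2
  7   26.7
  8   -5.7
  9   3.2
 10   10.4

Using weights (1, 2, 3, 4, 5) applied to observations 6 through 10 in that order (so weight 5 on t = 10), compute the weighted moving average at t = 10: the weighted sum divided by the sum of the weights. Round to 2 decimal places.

6.75

Weighted sum: 1·0.2 + 2·26.7 + 3·-5.7 + 4·3.2 + 5·10.4 = 0.2 + 53.4 + -17.1 + 12.8 + 52.0 = 101.3
Weight total: 1 + 2 + 3 + 4 + 5 = 15
WMA = 101.3 / 15 = 6.75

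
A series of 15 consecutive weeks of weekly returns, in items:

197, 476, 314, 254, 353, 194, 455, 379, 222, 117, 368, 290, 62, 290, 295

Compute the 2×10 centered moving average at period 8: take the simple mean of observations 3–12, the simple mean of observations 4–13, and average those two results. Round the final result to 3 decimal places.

282.000

Sum over 3–12: 314 + 254 + 353 + 194 + 455 + 379 + 222 + 117 + 368 + 290 = 2946
Sum over 4–13: 254 + 353 + 194 + 455 + 379 + 222 + 117 + 368 + 290 + 62 = 2694
CMA at t=8 = (2946 + 2694) / (2·10) = 5640 / 20 = 282.000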